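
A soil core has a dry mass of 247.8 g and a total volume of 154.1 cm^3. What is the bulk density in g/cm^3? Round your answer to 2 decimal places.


Step 1: Identify the formula: BD = dry mass / volume
Step 2: Substitute values: BD = 247.8 / 154.1
Step 3: BD = 1.61 g/cm^3

1.61


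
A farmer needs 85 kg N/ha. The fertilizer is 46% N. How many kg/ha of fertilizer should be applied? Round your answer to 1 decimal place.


Step 1: Fertilizer rate = target N / (N content / 100)
Step 2: Rate = 85 / (46 / 100)
Step 3: Rate = 85 / 0.46
Step 4: Rate = 184.8 kg/ha

184.8


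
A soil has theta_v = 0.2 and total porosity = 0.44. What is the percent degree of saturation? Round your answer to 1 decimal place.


Step 1: S = 100 * theta_v / n
Step 2: S = 100 * 0.2 / 0.44
Step 3: S = 45.5%

45.5


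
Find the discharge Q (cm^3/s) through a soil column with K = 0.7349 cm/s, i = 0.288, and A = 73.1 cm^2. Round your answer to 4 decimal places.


Step 1: Apply Darcy's law: Q = K * i * A
Step 2: Q = 0.7349 * 0.288 * 73.1
Step 3: Q = 15.4717 cm^3/s

15.4717


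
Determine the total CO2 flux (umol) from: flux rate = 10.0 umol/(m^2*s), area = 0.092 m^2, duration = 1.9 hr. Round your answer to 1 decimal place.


Step 1: Convert time to seconds: 1.9 hr * 3600 = 6840.0 s
Step 2: Total = flux * area * time_s
Step 3: Total = 10.0 * 0.092 * 6840.0
Step 4: Total = 6292.8 umol

6292.8


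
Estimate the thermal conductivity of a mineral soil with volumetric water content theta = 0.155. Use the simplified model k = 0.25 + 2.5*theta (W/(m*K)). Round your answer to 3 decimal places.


Step 1: k = 0.25 + 2.5 * theta
Step 2: k = 0.25 + 2.5 * 0.155
Step 3: k = 0.25 + 0.388
Step 4: k = 0.638 W/(m*K)

0.638


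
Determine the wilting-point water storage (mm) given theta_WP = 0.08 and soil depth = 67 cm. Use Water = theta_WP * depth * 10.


Step 1: Water (mm) = theta_WP * depth * 10
Step 2: Water = 0.08 * 67 * 10
Step 3: Water = 53.6 mm

53.6


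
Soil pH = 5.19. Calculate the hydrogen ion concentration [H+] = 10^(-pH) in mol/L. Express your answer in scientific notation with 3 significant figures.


Step 1: [H+] = 10^(-pH)
Step 2: [H+] = 10^(-5.19)
Step 3: [H+] = 6.46e-06 mol/L

6.46e-06


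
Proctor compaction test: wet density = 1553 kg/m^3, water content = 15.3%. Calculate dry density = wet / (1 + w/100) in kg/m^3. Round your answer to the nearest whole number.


Step 1: Dry density = wet density / (1 + w/100)
Step 2: Dry density = 1553 / (1 + 15.3/100)
Step 3: Dry density = 1553 / 1.153
Step 4: Dry density = 1347 kg/m^3

1347


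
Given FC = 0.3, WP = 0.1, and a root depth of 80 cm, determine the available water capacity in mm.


Step 1: Available water = (FC - WP) * depth * 10
Step 2: AW = (0.3 - 0.1) * 80 * 10
Step 3: AW = 0.2 * 80 * 10
Step 4: AW = 160.0 mm

160.0


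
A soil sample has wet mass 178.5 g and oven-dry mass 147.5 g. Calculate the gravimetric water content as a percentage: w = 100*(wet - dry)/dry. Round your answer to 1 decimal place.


Step 1: Water mass = wet - dry = 178.5 - 147.5 = 31.0 g
Step 2: w = 100 * water mass / dry mass
Step 3: w = 100 * 31.0 / 147.5 = 21.0%

21.0


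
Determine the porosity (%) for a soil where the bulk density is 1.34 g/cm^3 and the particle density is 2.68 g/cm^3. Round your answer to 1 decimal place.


Step 1: Formula: n = 100 * (1 - BD / PD)
Step 2: n = 100 * (1 - 1.34 / 2.68)
Step 3: n = 100 * (1 - 0.5)
Step 4: n = 50.0%

50.0


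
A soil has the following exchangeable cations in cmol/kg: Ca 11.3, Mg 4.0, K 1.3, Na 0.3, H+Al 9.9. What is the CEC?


Step 1: CEC = Ca + Mg + K + Na + (H+Al)
Step 2: CEC = 11.3 + 4.0 + 1.3 + 0.3 + 9.9
Step 3: CEC = 26.8 cmol/kg

26.8


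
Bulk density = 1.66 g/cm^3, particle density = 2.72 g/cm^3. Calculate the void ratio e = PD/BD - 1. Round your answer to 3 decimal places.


Step 1: e = PD / BD - 1
Step 2: e = 2.72 / 1.66 - 1
Step 3: e = 1.63855 - 1
Step 4: e = 0.639

0.639


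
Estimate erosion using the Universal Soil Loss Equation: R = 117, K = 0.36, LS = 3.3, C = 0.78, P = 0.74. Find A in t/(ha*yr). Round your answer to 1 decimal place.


Step 1: A = R * K * LS * C * P
Step 2: R * K = 117 * 0.36 = 42.12
Step 3: (R*K) * LS = 42.12 * 3.3 = 138.996
Step 4: * C * P = 138.996 * 0.78 * 0.74 = 80.2
Step 5: A = 80.2 t/(ha*yr)

80.2


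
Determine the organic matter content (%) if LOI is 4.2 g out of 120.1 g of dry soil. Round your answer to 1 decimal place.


Step 1: OM% = 100 * LOI / sample mass
Step 2: OM = 100 * 4.2 / 120.1
Step 3: OM = 3.5%

3.5


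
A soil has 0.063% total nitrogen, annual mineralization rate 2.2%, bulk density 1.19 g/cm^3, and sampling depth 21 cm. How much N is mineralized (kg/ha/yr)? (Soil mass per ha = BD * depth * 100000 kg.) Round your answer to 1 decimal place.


Step 1: Soil mass per ha = BD * depth * 100000 = 1.19 * 21 * 100000 = 2499000 kg
Step 2: Total N pool = soil mass * N%/100 = 2499000 * 0.063/100 = 1574.37 kg/ha
Step 3: N mineralized = N pool * rate%/100 = 1574.37 * 2.2/100 = 34.6 kg/ha/yr

34.6


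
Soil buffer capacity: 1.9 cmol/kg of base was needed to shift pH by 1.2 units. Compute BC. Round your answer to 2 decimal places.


Step 1: BC = change in base / change in pH
Step 2: BC = 1.9 / 1.2
Step 3: BC = 1.58 cmol/(kg*pH unit)

1.58


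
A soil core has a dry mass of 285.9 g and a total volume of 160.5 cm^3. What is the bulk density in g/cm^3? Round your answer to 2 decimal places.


Step 1: Identify the formula: BD = dry mass / volume
Step 2: Substitute values: BD = 285.9 / 160.5
Step 3: BD = 1.78 g/cm^3

1.78


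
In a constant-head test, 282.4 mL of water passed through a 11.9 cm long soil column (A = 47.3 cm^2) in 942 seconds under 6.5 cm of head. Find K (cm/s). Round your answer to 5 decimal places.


Step 1: K = Q * L / (A * t * h)
Step 2: Numerator = 282.4 * 11.9 = 3360.56
Step 3: Denominator = 47.3 * 942 * 6.5 = 289617.9
Step 4: K = 3360.56 / 289617.9 = 0.0116 cm/s

0.0116


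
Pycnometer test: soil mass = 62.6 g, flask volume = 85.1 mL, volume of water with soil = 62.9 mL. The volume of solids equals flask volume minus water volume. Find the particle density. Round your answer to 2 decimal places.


Step 1: Volume of solids = flask volume - water volume with soil
Step 2: V_solids = 85.1 - 62.9 = 22.2 mL
Step 3: Particle density = mass / V_solids = 62.6 / 22.2 = 2.82 g/cm^3

2.82


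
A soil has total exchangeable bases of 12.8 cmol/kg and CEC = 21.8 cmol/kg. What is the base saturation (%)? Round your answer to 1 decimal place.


Step 1: BS = 100 * (sum of bases) / CEC
Step 2: BS = 100 * 12.8 / 21.8
Step 3: BS = 58.7%

58.7


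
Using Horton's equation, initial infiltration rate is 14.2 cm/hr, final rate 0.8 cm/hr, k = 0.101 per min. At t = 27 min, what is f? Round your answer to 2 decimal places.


Step 1: f = fc + (f0 - fc) * exp(-k * t)
Step 2: exp(-0.101 * 27) = 0.065415
Step 3: f = 0.8 + (14.2 - 0.8) * 0.065415
Step 4: f = 0.8 + 13.4 * 0.065415
Step 5: f = 1.68 cm/hr

1.68


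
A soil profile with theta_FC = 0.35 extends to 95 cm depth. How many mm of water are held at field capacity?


Step 1: Water (mm) = theta_FC * depth (cm) * 10
Step 2: Water = 0.35 * 95 * 10
Step 3: Water = 332.5 mm

332.5


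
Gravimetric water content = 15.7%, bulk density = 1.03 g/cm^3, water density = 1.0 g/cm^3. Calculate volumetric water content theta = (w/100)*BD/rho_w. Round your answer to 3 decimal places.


Step 1: theta = (w / 100) * BD / rho_w
Step 2: theta = (15.7 / 100) * 1.03 / 1.0
Step 3: theta = 0.157 * 1.03
Step 4: theta = 0.162

0.162


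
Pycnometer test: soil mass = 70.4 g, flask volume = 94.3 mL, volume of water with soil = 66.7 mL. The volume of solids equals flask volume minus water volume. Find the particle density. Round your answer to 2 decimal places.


Step 1: Volume of solids = flask volume - water volume with soil
Step 2: V_solids = 94.3 - 66.7 = 27.6 mL
Step 3: Particle density = mass / V_solids = 70.4 / 27.6 = 2.55 g/cm^3

2.55


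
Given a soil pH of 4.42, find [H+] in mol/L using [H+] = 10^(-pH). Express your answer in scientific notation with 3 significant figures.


Step 1: [H+] = 10^(-pH)
Step 2: [H+] = 10^(-4.42)
Step 3: [H+] = 3.80e-05 mol/L

3.80e-05


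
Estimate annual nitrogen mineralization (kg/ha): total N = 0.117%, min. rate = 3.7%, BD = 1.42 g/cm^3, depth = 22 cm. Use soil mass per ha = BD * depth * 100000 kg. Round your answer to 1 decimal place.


Step 1: Soil mass per ha = BD * depth * 100000 = 1.42 * 22 * 100000 = 3124000 kg
Step 2: Total N pool = soil mass * N%/100 = 3124000 * 0.117/100 = 3655.08 kg/ha
Step 3: N mineralized = N pool * rate%/100 = 3655.08 * 3.7/100 = 135.2 kg/ha/yr

135.2


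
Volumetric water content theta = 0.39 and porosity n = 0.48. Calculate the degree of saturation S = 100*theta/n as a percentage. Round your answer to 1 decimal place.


Step 1: S = 100 * theta_v / n
Step 2: S = 100 * 0.39 / 0.48
Step 3: S = 81.3%

81.3


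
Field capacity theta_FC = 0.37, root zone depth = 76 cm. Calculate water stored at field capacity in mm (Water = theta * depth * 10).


Step 1: Water (mm) = theta_FC * depth (cm) * 10
Step 2: Water = 0.37 * 76 * 10
Step 3: Water = 281.2 mm

281.2


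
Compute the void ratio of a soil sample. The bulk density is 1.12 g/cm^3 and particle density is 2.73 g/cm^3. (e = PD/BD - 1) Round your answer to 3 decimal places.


Step 1: e = PD / BD - 1
Step 2: e = 2.73 / 1.12 - 1
Step 3: e = 2.4375 - 1
Step 4: e = 1.438

1.438


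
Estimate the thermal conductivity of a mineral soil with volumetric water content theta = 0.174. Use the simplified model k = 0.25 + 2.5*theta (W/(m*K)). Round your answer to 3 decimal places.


Step 1: k = 0.25 + 2.5 * theta
Step 2: k = 0.25 + 2.5 * 0.174
Step 3: k = 0.25 + 0.435
Step 4: k = 0.685 W/(m*K)

0.685


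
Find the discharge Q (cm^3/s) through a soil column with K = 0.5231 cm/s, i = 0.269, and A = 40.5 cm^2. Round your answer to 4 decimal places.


Step 1: Apply Darcy's law: Q = K * i * A
Step 2: Q = 0.5231 * 0.269 * 40.5
Step 3: Q = 5.6989 cm^3/s

5.6989


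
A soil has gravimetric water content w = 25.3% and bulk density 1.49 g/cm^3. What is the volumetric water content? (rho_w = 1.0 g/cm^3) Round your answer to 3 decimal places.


Step 1: theta = (w / 100) * BD / rho_w
Step 2: theta = (25.3 / 100) * 1.49 / 1.0
Step 3: theta = 0.253 * 1.49
Step 4: theta = 0.377

0.377


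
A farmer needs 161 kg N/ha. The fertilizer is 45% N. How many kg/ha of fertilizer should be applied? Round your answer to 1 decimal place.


Step 1: Fertilizer rate = target N / (N content / 100)
Step 2: Rate = 161 / (45 / 100)
Step 3: Rate = 161 / 0.45
Step 4: Rate = 357.8 kg/ha

357.8


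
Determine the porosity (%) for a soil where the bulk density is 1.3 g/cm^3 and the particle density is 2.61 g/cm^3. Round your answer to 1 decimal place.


Step 1: Formula: n = 100 * (1 - BD / PD)
Step 2: n = 100 * (1 - 1.3 / 2.61)
Step 3: n = 100 * (1 - 0.49808)
Step 4: n = 50.2%

50.2


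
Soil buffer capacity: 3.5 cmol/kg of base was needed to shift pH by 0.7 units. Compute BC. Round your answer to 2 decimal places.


Step 1: BC = change in base / change in pH
Step 2: BC = 3.5 / 0.7
Step 3: BC = 5.0 cmol/(kg*pH unit)

5.0


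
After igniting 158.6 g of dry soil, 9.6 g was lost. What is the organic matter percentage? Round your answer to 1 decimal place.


Step 1: OM% = 100 * LOI / sample mass
Step 2: OM = 100 * 9.6 / 158.6
Step 3: OM = 6.1%

6.1


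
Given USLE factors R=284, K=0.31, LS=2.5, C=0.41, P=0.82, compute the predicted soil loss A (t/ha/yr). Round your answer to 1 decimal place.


Step 1: A = R * K * LS * C * P
Step 2: R * K = 284 * 0.31 = 88.04
Step 3: (R*K) * LS = 88.04 * 2.5 = 220.1
Step 4: * C * P = 220.1 * 0.41 * 0.82 = 74.0
Step 5: A = 74.0 t/(ha*yr)

74.0


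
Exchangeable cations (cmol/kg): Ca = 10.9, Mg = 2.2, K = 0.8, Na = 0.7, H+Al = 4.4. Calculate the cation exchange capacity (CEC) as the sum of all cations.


Step 1: CEC = Ca + Mg + K + Na + (H+Al)
Step 2: CEC = 10.9 + 2.2 + 0.8 + 0.7 + 4.4
Step 3: CEC = 19.0 cmol/kg

19.0


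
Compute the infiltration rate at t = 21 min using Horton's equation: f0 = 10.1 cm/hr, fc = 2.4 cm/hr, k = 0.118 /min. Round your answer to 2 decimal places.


Step 1: f = fc + (f0 - fc) * exp(-k * t)
Step 2: exp(-0.118 * 21) = 0.083911
Step 3: f = 2.4 + (10.1 - 2.4) * 0.083911
Step 4: f = 2.4 + 7.7 * 0.083911
Step 5: f = 3.05 cm/hr

3.05


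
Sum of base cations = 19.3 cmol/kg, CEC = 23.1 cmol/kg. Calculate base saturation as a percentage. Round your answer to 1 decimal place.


Step 1: BS = 100 * (sum of bases) / CEC
Step 2: BS = 100 * 19.3 / 23.1
Step 3: BS = 83.5%

83.5


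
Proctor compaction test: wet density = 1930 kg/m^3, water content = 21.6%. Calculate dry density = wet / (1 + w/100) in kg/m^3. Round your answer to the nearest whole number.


Step 1: Dry density = wet density / (1 + w/100)
Step 2: Dry density = 1930 / (1 + 21.6/100)
Step 3: Dry density = 1930 / 1.216
Step 4: Dry density = 1587 kg/m^3

1587


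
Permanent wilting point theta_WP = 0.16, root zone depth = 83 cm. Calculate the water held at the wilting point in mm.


Step 1: Water (mm) = theta_WP * depth * 10
Step 2: Water = 0.16 * 83 * 10
Step 3: Water = 132.8 mm

132.8


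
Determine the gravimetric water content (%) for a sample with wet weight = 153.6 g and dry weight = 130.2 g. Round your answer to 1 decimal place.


Step 1: Water mass = wet - dry = 153.6 - 130.2 = 23.4 g
Step 2: w = 100 * water mass / dry mass
Step 3: w = 100 * 23.4 / 130.2 = 18.0%

18.0


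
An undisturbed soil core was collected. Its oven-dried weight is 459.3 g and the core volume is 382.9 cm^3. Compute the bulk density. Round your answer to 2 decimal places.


Step 1: Identify the formula: BD = dry mass / volume
Step 2: Substitute values: BD = 459.3 / 382.9
Step 3: BD = 1.2 g/cm^3

1.2


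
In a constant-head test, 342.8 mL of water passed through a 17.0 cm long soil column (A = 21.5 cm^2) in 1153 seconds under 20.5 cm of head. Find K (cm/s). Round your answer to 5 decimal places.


Step 1: K = Q * L / (A * t * h)
Step 2: Numerator = 342.8 * 17.0 = 5827.6
Step 3: Denominator = 21.5 * 1153 * 20.5 = 508184.75
Step 4: K = 5827.6 / 508184.75 = 0.01147 cm/s

0.01147


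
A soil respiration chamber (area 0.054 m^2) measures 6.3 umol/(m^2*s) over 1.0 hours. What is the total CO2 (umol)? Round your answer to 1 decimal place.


Step 1: Convert time to seconds: 1.0 hr * 3600 = 3600.0 s
Step 2: Total = flux * area * time_s
Step 3: Total = 6.3 * 0.054 * 3600.0
Step 4: Total = 1224.7 umol

1224.7


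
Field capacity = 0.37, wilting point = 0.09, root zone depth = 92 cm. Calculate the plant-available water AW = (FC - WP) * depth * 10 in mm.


Step 1: Available water = (FC - WP) * depth * 10
Step 2: AW = (0.37 - 0.09) * 92 * 10
Step 3: AW = 0.28 * 92 * 10
Step 4: AW = 257.6 mm

257.6


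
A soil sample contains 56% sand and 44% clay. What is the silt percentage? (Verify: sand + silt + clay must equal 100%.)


Step 1: sand + silt + clay = 100%
Step 2: silt = 100 - sand - clay
Step 3: silt = 100 - 56 - 44
Step 4: silt = 0%

0


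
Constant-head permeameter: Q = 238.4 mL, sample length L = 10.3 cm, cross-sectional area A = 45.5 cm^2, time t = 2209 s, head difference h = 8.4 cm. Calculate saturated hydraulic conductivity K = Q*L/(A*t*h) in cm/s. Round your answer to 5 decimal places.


Step 1: K = Q * L / (A * t * h)
Step 2: Numerator = 238.4 * 10.3 = 2455.52
Step 3: Denominator = 45.5 * 2209 * 8.4 = 844279.8
Step 4: K = 2455.52 / 844279.8 = 0.00291 cm/s

0.00291


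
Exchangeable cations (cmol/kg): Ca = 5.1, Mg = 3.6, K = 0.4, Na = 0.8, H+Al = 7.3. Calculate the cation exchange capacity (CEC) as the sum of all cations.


Step 1: CEC = Ca + Mg + K + Na + (H+Al)
Step 2: CEC = 5.1 + 3.6 + 0.4 + 0.8 + 7.3
Step 3: CEC = 17.2 cmol/kg

17.2


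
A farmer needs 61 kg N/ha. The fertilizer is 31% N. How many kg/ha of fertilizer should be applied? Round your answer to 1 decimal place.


Step 1: Fertilizer rate = target N / (N content / 100)
Step 2: Rate = 61 / (31 / 100)
Step 3: Rate = 61 / 0.31
Step 4: Rate = 196.8 kg/ha

196.8


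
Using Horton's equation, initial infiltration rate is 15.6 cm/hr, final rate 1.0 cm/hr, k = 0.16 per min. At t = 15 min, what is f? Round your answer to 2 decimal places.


Step 1: f = fc + (f0 - fc) * exp(-k * t)
Step 2: exp(-0.16 * 15) = 0.090718
Step 3: f = 1.0 + (15.6 - 1.0) * 0.090718
Step 4: f = 1.0 + 14.6 * 0.090718
Step 5: f = 2.32 cm/hr

2.32


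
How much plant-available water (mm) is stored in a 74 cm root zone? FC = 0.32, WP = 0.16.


Step 1: Available water = (FC - WP) * depth * 10
Step 2: AW = (0.32 - 0.16) * 74 * 10
Step 3: AW = 0.16 * 74 * 10
Step 4: AW = 118.4 mm

118.4


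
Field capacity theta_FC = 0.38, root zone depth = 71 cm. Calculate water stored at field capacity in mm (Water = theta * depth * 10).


Step 1: Water (mm) = theta_FC * depth (cm) * 10
Step 2: Water = 0.38 * 71 * 10
Step 3: Water = 269.8 mm

269.8


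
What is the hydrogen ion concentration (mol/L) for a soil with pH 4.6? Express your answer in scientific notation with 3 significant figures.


Step 1: [H+] = 10^(-pH)
Step 2: [H+] = 10^(-4.6)
Step 3: [H+] = 2.51e-05 mol/L

2.51e-05


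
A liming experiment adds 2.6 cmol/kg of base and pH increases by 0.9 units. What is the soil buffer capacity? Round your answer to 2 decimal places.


Step 1: BC = change in base / change in pH
Step 2: BC = 2.6 / 0.9
Step 3: BC = 2.89 cmol/(kg*pH unit)

2.89


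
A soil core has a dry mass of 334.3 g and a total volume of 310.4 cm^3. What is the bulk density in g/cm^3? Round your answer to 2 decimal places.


Step 1: Identify the formula: BD = dry mass / volume
Step 2: Substitute values: BD = 334.3 / 310.4
Step 3: BD = 1.08 g/cm^3

1.08


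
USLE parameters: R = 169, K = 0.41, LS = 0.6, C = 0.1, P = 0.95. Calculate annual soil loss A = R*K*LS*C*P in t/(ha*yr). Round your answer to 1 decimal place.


Step 1: A = R * K * LS * C * P
Step 2: R * K = 169 * 0.41 = 69.29
Step 3: (R*K) * LS = 69.29 * 0.6 = 41.574
Step 4: * C * P = 41.574 * 0.1 * 0.95 = 3.9
Step 5: A = 3.9 t/(ha*yr)

3.9


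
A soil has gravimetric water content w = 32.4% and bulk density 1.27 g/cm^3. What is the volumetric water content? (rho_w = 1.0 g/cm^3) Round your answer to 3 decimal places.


Step 1: theta = (w / 100) * BD / rho_w
Step 2: theta = (32.4 / 100) * 1.27 / 1.0
Step 3: theta = 0.324 * 1.27
Step 4: theta = 0.411

0.411


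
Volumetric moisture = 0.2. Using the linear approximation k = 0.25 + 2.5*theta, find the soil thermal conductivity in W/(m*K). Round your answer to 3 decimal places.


Step 1: k = 0.25 + 2.5 * theta
Step 2: k = 0.25 + 2.5 * 0.2
Step 3: k = 0.25 + 0.5
Step 4: k = 0.75 W/(m*K)

0.75


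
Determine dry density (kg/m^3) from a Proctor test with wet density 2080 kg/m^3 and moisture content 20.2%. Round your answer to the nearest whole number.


Step 1: Dry density = wet density / (1 + w/100)
Step 2: Dry density = 2080 / (1 + 20.2/100)
Step 3: Dry density = 2080 / 1.202
Step 4: Dry density = 1730 kg/m^3

1730


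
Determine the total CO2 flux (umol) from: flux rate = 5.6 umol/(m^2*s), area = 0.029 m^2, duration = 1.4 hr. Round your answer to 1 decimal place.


Step 1: Convert time to seconds: 1.4 hr * 3600 = 5040.0 s
Step 2: Total = flux * area * time_s
Step 3: Total = 5.6 * 0.029 * 5040.0
Step 4: Total = 818.5 umol

818.5


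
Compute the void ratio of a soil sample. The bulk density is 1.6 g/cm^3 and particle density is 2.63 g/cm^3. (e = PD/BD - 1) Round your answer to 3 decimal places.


Step 1: e = PD / BD - 1
Step 2: e = 2.63 / 1.6 - 1
Step 3: e = 1.64375 - 1
Step 4: e = 0.644

0.644


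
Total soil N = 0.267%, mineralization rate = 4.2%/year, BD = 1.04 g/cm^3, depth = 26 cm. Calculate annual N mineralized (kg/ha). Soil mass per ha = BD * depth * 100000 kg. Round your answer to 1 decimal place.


Step 1: Soil mass per ha = BD * depth * 100000 = 1.04 * 26 * 100000 = 2704000 kg
Step 2: Total N pool = soil mass * N%/100 = 2704000 * 0.267/100 = 7219.68 kg/ha
Step 3: N mineralized = N pool * rate%/100 = 7219.68 * 4.2/100 = 303.2 kg/ha/yr

303.2


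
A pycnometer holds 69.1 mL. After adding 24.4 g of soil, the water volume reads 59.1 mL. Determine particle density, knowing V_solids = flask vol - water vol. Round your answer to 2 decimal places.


Step 1: Volume of solids = flask volume - water volume with soil
Step 2: V_solids = 69.1 - 59.1 = 10.0 mL
Step 3: Particle density = mass / V_solids = 24.4 / 10.0 = 2.44 g/cm^3

2.44


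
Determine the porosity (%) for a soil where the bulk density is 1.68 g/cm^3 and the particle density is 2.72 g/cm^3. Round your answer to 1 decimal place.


Step 1: Formula: n = 100 * (1 - BD / PD)
Step 2: n = 100 * (1 - 1.68 / 2.72)
Step 3: n = 100 * (1 - 0.61765)
Step 4: n = 38.2%

38.2


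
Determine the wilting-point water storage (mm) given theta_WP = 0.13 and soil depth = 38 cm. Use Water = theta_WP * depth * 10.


Step 1: Water (mm) = theta_WP * depth * 10
Step 2: Water = 0.13 * 38 * 10
Step 3: Water = 49.4 mm

49.4


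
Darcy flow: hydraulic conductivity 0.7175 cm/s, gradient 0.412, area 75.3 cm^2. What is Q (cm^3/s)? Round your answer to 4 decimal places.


Step 1: Apply Darcy's law: Q = K * i * A
Step 2: Q = 0.7175 * 0.412 * 75.3
Step 3: Q = 22.2594 cm^3/s

22.2594


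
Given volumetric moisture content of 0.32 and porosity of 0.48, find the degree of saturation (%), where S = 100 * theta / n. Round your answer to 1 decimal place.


Step 1: S = 100 * theta_v / n
Step 2: S = 100 * 0.32 / 0.48
Step 3: S = 66.7%

66.7


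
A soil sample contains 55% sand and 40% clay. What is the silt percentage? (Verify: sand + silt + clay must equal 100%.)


Step 1: sand + silt + clay = 100%
Step 2: silt = 100 - sand - clay
Step 3: silt = 100 - 55 - 40
Step 4: silt = 5%

5


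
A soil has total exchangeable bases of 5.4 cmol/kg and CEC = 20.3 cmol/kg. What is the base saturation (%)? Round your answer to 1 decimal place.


Step 1: BS = 100 * (sum of bases) / CEC
Step 2: BS = 100 * 5.4 / 20.3
Step 3: BS = 26.6%

26.6


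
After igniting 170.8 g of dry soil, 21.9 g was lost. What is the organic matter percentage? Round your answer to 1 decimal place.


Step 1: OM% = 100 * LOI / sample mass
Step 2: OM = 100 * 21.9 / 170.8
Step 3: OM = 12.8%

12.8


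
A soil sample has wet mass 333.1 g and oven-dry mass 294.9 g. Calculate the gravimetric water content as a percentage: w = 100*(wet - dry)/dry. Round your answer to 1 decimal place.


Step 1: Water mass = wet - dry = 333.1 - 294.9 = 38.2 g
Step 2: w = 100 * water mass / dry mass
Step 3: w = 100 * 38.2 / 294.9 = 13.0%

13.0


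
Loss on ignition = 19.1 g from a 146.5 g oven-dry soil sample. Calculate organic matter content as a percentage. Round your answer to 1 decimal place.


Step 1: OM% = 100 * LOI / sample mass
Step 2: OM = 100 * 19.1 / 146.5
Step 3: OM = 13.0%

13.0


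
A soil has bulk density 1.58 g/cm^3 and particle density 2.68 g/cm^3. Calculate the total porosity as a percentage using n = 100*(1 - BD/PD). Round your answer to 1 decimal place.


Step 1: Formula: n = 100 * (1 - BD / PD)
Step 2: n = 100 * (1 - 1.58 / 2.68)
Step 3: n = 100 * (1 - 0.58955)
Step 4: n = 41.0%

41.0


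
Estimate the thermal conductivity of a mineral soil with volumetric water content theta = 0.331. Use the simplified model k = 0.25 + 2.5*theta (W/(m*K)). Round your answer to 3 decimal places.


Step 1: k = 0.25 + 2.5 * theta
Step 2: k = 0.25 + 2.5 * 0.331
Step 3: k = 0.25 + 0.828
Step 4: k = 1.078 W/(m*K)

1.078


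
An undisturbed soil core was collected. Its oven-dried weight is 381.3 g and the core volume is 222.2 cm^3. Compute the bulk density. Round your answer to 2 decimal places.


Step 1: Identify the formula: BD = dry mass / volume
Step 2: Substitute values: BD = 381.3 / 222.2
Step 3: BD = 1.72 g/cm^3

1.72


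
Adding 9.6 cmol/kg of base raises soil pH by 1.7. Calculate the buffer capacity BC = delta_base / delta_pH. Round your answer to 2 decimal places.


Step 1: BC = change in base / change in pH
Step 2: BC = 9.6 / 1.7
Step 3: BC = 5.65 cmol/(kg*pH unit)

5.65


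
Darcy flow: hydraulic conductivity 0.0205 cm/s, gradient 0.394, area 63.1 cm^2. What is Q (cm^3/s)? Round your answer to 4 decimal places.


Step 1: Apply Darcy's law: Q = K * i * A
Step 2: Q = 0.0205 * 0.394 * 63.1
Step 3: Q = 0.5097 cm^3/s

0.5097


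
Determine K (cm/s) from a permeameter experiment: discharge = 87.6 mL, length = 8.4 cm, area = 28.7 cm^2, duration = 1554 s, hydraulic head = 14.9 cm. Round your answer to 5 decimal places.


Step 1: K = Q * L / (A * t * h)
Step 2: Numerator = 87.6 * 8.4 = 735.84
Step 3: Denominator = 28.7 * 1554 * 14.9 = 664537.02
Step 4: K = 735.84 / 664537.02 = 0.00111 cm/s

0.00111


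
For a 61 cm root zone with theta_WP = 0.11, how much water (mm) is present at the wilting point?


Step 1: Water (mm) = theta_WP * depth * 10
Step 2: Water = 0.11 * 61 * 10
Step 3: Water = 67.1 mm

67.1


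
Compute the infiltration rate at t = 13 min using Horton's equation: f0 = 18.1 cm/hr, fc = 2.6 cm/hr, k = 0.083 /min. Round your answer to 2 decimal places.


Step 1: f = fc + (f0 - fc) * exp(-k * t)
Step 2: exp(-0.083 * 13) = 0.339935
Step 3: f = 2.6 + (18.1 - 2.6) * 0.339935
Step 4: f = 2.6 + 15.5 * 0.339935
Step 5: f = 7.87 cm/hr

7.87


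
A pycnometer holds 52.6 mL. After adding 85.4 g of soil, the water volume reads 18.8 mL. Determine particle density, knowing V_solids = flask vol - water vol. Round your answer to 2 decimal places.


Step 1: Volume of solids = flask volume - water volume with soil
Step 2: V_solids = 52.6 - 18.8 = 33.8 mL
Step 3: Particle density = mass / V_solids = 85.4 / 33.8 = 2.53 g/cm^3

2.53


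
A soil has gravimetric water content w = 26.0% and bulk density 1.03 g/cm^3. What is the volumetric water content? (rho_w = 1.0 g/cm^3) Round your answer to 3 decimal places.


Step 1: theta = (w / 100) * BD / rho_w
Step 2: theta = (26.0 / 100) * 1.03 / 1.0
Step 3: theta = 0.26 * 1.03
Step 4: theta = 0.268

0.268


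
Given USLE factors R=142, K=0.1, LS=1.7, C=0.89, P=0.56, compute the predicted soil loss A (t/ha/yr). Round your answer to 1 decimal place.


Step 1: A = R * K * LS * C * P
Step 2: R * K = 142 * 0.1 = 14.2
Step 3: (R*K) * LS = 14.2 * 1.7 = 24.14
Step 4: * C * P = 24.14 * 0.89 * 0.56 = 12.0
Step 5: A = 12.0 t/(ha*yr)

12.0


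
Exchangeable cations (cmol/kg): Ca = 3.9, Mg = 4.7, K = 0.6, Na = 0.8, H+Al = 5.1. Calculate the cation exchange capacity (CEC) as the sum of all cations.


Step 1: CEC = Ca + Mg + K + Na + (H+Al)
Step 2: CEC = 3.9 + 4.7 + 0.6 + 0.8 + 5.1
Step 3: CEC = 15.1 cmol/kg

15.1


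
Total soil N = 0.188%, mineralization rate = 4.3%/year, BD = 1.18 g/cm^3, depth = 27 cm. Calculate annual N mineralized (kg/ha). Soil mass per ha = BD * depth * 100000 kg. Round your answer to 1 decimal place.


Step 1: Soil mass per ha = BD * depth * 100000 = 1.18 * 27 * 100000 = 3186000 kg
Step 2: Total N pool = soil mass * N%/100 = 3186000 * 0.188/100 = 5989.68 kg/ha
Step 3: N mineralized = N pool * rate%/100 = 5989.68 * 4.3/100 = 257.6 kg/ha/yr

257.6


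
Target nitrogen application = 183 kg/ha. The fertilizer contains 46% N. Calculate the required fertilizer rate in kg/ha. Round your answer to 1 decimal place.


Step 1: Fertilizer rate = target N / (N content / 100)
Step 2: Rate = 183 / (46 / 100)
Step 3: Rate = 183 / 0.46
Step 4: Rate = 397.8 kg/ha

397.8


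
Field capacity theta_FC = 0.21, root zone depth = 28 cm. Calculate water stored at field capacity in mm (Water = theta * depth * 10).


Step 1: Water (mm) = theta_FC * depth (cm) * 10
Step 2: Water = 0.21 * 28 * 10
Step 3: Water = 58.8 mm

58.8


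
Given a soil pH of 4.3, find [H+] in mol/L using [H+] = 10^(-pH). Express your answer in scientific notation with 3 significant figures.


Step 1: [H+] = 10^(-pH)
Step 2: [H+] = 10^(-4.3)
Step 3: [H+] = 5.01e-05 mol/L

5.01e-05


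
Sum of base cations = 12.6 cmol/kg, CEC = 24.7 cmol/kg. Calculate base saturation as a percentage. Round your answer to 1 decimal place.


Step 1: BS = 100 * (sum of bases) / CEC
Step 2: BS = 100 * 12.6 / 24.7
Step 3: BS = 51.0%

51.0


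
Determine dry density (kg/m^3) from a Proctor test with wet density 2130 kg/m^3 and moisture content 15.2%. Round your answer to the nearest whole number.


Step 1: Dry density = wet density / (1 + w/100)
Step 2: Dry density = 2130 / (1 + 15.2/100)
Step 3: Dry density = 2130 / 1.152
Step 4: Dry density = 1849 kg/m^3

1849


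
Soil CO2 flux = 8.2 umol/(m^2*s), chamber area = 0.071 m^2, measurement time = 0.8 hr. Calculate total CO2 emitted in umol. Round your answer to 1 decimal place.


Step 1: Convert time to seconds: 0.8 hr * 3600 = 2880.0 s
Step 2: Total = flux * area * time_s
Step 3: Total = 8.2 * 0.071 * 2880.0
Step 4: Total = 1676.7 umol

1676.7


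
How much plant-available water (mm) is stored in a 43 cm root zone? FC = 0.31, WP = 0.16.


Step 1: Available water = (FC - WP) * depth * 10
Step 2: AW = (0.31 - 0.16) * 43 * 10
Step 3: AW = 0.15 * 43 * 10
Step 4: AW = 64.5 mm

64.5


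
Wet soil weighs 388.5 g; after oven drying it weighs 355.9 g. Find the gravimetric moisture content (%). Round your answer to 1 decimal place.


Step 1: Water mass = wet - dry = 388.5 - 355.9 = 32.6 g
Step 2: w = 100 * water mass / dry mass
Step 3: w = 100 * 32.6 / 355.9 = 9.2%

9.2


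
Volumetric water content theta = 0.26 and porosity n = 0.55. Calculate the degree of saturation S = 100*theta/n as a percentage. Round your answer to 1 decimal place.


Step 1: S = 100 * theta_v / n
Step 2: S = 100 * 0.26 / 0.55
Step 3: S = 47.3%

47.3


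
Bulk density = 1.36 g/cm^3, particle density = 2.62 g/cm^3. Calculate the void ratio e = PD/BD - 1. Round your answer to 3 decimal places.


Step 1: e = PD / BD - 1
Step 2: e = 2.62 / 1.36 - 1
Step 3: e = 1.92647 - 1
Step 4: e = 0.926

0.926


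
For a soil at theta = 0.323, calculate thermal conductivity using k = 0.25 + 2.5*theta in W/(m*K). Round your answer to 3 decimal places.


Step 1: k = 0.25 + 2.5 * theta
Step 2: k = 0.25 + 2.5 * 0.323
Step 3: k = 0.25 + 0.808
Step 4: k = 1.058 W/(m*K)

1.058


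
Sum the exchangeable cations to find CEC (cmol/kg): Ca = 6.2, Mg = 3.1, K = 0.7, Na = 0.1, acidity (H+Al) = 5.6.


Step 1: CEC = Ca + Mg + K + Na + (H+Al)
Step 2: CEC = 6.2 + 3.1 + 0.7 + 0.1 + 5.6
Step 3: CEC = 15.7 cmol/kg

15.7


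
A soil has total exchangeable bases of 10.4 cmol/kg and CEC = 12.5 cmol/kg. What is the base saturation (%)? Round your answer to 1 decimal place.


Step 1: BS = 100 * (sum of bases) / CEC
Step 2: BS = 100 * 10.4 / 12.5
Step 3: BS = 83.2%

83.2


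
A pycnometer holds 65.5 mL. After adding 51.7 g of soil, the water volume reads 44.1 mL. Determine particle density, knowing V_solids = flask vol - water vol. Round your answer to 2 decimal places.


Step 1: Volume of solids = flask volume - water volume with soil
Step 2: V_solids = 65.5 - 44.1 = 21.4 mL
Step 3: Particle density = mass / V_solids = 51.7 / 21.4 = 2.42 g/cm^3

2.42


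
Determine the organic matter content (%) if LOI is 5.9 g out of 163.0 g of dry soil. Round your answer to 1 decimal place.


Step 1: OM% = 100 * LOI / sample mass
Step 2: OM = 100 * 5.9 / 163.0
Step 3: OM = 3.6%

3.6


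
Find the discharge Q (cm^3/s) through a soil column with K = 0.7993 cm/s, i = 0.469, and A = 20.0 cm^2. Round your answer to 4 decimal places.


Step 1: Apply Darcy's law: Q = K * i * A
Step 2: Q = 0.7993 * 0.469 * 20.0
Step 3: Q = 7.4974 cm^3/s

7.4974


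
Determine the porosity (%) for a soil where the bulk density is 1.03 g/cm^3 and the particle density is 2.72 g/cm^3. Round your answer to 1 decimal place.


Step 1: Formula: n = 100 * (1 - BD / PD)
Step 2: n = 100 * (1 - 1.03 / 2.72)
Step 3: n = 100 * (1 - 0.37868)
Step 4: n = 62.1%

62.1


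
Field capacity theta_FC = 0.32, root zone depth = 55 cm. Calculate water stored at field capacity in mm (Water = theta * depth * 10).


Step 1: Water (mm) = theta_FC * depth (cm) * 10
Step 2: Water = 0.32 * 55 * 10
Step 3: Water = 176.0 mm

176.0


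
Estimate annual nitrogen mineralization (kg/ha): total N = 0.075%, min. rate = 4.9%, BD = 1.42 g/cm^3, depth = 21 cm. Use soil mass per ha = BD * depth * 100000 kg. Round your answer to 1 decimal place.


Step 1: Soil mass per ha = BD * depth * 100000 = 1.42 * 21 * 100000 = 2982000 kg
Step 2: Total N pool = soil mass * N%/100 = 2982000 * 0.075/100 = 2236.5 kg/ha
Step 3: N mineralized = N pool * rate%/100 = 2236.5 * 4.9/100 = 109.6 kg/ha/yr

109.6


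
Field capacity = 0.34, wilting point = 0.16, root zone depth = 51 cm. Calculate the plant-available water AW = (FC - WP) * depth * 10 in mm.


Step 1: Available water = (FC - WP) * depth * 10
Step 2: AW = (0.34 - 0.16) * 51 * 10
Step 3: AW = 0.18 * 51 * 10
Step 4: AW = 91.8 mm

91.8


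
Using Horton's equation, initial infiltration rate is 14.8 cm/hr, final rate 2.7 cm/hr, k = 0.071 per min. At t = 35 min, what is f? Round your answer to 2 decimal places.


Step 1: f = fc + (f0 - fc) * exp(-k * t)
Step 2: exp(-0.071 * 35) = 0.083326
Step 3: f = 2.7 + (14.8 - 2.7) * 0.083326
Step 4: f = 2.7 + 12.1 * 0.083326
Step 5: f = 3.71 cm/hr

3.71


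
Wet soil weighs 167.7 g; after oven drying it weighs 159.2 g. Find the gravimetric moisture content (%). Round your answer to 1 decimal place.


Step 1: Water mass = wet - dry = 167.7 - 159.2 = 8.5 g
Step 2: w = 100 * water mass / dry mass
Step 3: w = 100 * 8.5 / 159.2 = 5.3%

5.3


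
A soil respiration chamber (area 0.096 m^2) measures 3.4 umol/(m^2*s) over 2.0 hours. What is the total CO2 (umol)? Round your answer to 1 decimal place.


Step 1: Convert time to seconds: 2.0 hr * 3600 = 7200.0 s
Step 2: Total = flux * area * time_s
Step 3: Total = 3.4 * 0.096 * 7200.0
Step 4: Total = 2350.1 umol

2350.1


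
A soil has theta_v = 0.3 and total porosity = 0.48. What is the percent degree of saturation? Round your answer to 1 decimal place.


Step 1: S = 100 * theta_v / n
Step 2: S = 100 * 0.3 / 0.48
Step 3: S = 62.5%

62.5


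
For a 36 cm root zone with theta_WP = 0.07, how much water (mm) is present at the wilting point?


Step 1: Water (mm) = theta_WP * depth * 10
Step 2: Water = 0.07 * 36 * 10
Step 3: Water = 25.2 mm

25.2


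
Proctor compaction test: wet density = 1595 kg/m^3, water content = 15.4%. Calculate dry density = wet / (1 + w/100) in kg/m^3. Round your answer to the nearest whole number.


Step 1: Dry density = wet density / (1 + w/100)
Step 2: Dry density = 1595 / (1 + 15.4/100)
Step 3: Dry density = 1595 / 1.154
Step 4: Dry density = 1382 kg/m^3

1382


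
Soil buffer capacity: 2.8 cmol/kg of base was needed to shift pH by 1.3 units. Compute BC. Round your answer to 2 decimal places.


Step 1: BC = change in base / change in pH
Step 2: BC = 2.8 / 1.3
Step 3: BC = 2.15 cmol/(kg*pH unit)

2.15


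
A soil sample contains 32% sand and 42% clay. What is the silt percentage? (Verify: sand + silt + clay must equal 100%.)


Step 1: sand + silt + clay = 100%
Step 2: silt = 100 - sand - clay
Step 3: silt = 100 - 32 - 42
Step 4: silt = 26%

26


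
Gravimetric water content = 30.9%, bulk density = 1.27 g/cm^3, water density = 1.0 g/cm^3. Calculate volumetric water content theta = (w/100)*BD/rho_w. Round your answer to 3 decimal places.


Step 1: theta = (w / 100) * BD / rho_w
Step 2: theta = (30.9 / 100) * 1.27 / 1.0
Step 3: theta = 0.309 * 1.27
Step 4: theta = 0.392

0.392


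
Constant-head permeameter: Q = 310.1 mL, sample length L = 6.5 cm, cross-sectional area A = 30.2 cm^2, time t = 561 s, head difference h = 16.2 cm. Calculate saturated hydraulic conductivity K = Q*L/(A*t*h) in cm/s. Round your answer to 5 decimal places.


Step 1: K = Q * L / (A * t * h)
Step 2: Numerator = 310.1 * 6.5 = 2015.65
Step 3: Denominator = 30.2 * 561 * 16.2 = 274463.64
Step 4: K = 2015.65 / 274463.64 = 0.00734 cm/s

0.00734


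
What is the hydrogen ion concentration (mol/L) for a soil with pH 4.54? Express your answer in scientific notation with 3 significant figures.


Step 1: [H+] = 10^(-pH)
Step 2: [H+] = 10^(-4.54)
Step 3: [H+] = 2.88e-05 mol/L

2.88e-05


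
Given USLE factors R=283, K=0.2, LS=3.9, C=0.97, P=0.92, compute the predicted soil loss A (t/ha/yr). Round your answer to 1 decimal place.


Step 1: A = R * K * LS * C * P
Step 2: R * K = 283 * 0.2 = 56.6
Step 3: (R*K) * LS = 56.6 * 3.9 = 220.74
Step 4: * C * P = 220.74 * 0.97 * 0.92 = 197.0
Step 5: A = 197.0 t/(ha*yr)

197.0


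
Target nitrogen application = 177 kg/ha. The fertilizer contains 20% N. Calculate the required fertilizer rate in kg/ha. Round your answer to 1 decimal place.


Step 1: Fertilizer rate = target N / (N content / 100)
Step 2: Rate = 177 / (20 / 100)
Step 3: Rate = 177 / 0.2
Step 4: Rate = 885.0 kg/ha

885.0


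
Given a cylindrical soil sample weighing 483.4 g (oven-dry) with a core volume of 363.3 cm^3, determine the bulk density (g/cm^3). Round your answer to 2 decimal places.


Step 1: Identify the formula: BD = dry mass / volume
Step 2: Substitute values: BD = 483.4 / 363.3
Step 3: BD = 1.33 g/cm^3

1.33


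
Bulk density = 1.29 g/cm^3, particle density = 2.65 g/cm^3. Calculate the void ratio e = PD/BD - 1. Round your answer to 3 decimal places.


Step 1: e = PD / BD - 1
Step 2: e = 2.65 / 1.29 - 1
Step 3: e = 2.05426 - 1
Step 4: e = 1.054

1.054


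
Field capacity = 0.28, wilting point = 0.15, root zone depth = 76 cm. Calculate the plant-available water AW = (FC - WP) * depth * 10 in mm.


Step 1: Available water = (FC - WP) * depth * 10
Step 2: AW = (0.28 - 0.15) * 76 * 10
Step 3: AW = 0.13 * 76 * 10
Step 4: AW = 98.8 mm

98.8


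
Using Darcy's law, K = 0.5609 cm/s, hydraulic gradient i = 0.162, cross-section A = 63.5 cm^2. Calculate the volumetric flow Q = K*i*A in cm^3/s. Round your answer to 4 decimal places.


Step 1: Apply Darcy's law: Q = K * i * A
Step 2: Q = 0.5609 * 0.162 * 63.5
Step 3: Q = 5.77 cm^3/s

5.77


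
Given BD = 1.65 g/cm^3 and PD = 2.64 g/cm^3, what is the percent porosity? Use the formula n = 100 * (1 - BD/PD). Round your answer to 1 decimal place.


Step 1: Formula: n = 100 * (1 - BD / PD)
Step 2: n = 100 * (1 - 1.65 / 2.64)
Step 3: n = 100 * (1 - 0.625)
Step 4: n = 37.5%

37.5


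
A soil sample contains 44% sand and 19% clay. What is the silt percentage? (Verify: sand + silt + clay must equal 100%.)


Step 1: sand + silt + clay = 100%
Step 2: silt = 100 - sand - clay
Step 3: silt = 100 - 44 - 19
Step 4: silt = 37%

37


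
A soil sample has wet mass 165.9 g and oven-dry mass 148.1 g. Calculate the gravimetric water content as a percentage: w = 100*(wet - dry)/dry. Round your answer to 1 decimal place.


Step 1: Water mass = wet - dry = 165.9 - 148.1 = 17.8 g
Step 2: w = 100 * water mass / dry mass
Step 3: w = 100 * 17.8 / 148.1 = 12.0%

12.0


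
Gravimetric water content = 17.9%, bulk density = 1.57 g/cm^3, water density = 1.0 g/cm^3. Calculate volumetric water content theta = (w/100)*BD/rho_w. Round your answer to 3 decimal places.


Step 1: theta = (w / 100) * BD / rho_w
Step 2: theta = (17.9 / 100) * 1.57 / 1.0
Step 3: theta = 0.179 * 1.57
Step 4: theta = 0.281

0.281


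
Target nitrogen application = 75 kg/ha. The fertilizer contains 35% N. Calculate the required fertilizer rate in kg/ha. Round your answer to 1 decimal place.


Step 1: Fertilizer rate = target N / (N content / 100)
Step 2: Rate = 75 / (35 / 100)
Step 3: Rate = 75 / 0.35
Step 4: Rate = 214.3 kg/ha

214.3


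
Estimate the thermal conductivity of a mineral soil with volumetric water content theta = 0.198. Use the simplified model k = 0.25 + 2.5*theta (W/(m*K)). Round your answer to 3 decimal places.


Step 1: k = 0.25 + 2.5 * theta
Step 2: k = 0.25 + 2.5 * 0.198
Step 3: k = 0.25 + 0.495
Step 4: k = 0.745 W/(m*K)

0.745
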